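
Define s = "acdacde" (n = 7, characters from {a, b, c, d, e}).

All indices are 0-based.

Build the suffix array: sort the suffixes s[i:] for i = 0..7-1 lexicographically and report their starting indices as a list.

[0, 3, 1, 4, 2, 5, 6]

sorted suffixes:
  #0 SA[0]=0  'acdacde'
  #1 SA[1]=3  'acde'
  #2 SA[2]=1  'cdacde'
  #3 SA[3]=4  'cde'
  #4 SA[4]=2  'dacde'
  #5 SA[5]=5  'de'
  #6 SA[6]=6  'e'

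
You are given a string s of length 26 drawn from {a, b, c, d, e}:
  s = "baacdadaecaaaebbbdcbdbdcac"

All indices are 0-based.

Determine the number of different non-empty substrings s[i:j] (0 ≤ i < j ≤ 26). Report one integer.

319

sorted suffixes:
  #0 SA[0]=10  'aaaebbbdcbdbdcac'
  #1 SA[1]=1  'aacdadaecaaaebbbdcbdbdcac'
  #2 SA[2]=11  'aaebbbdcbdbdcac'
  #3 SA[3]=24  'ac'
  #4 SA[4]=2  'acdadaecaaaebbbdcbdbdcac'
  #5 SA[5]=5  'adaecaaaebbbdcbdbdcac'
  #6 SA[6]=12  'aebbbdcbdbdcac'
  #7 SA[7]=7  'aecaaaebbbdcbdbdcac'
  #8 SA[8]=0  'baacdadaecaaaebbbdcbdbdcac'
  #9 SA[9]=14  'bbbdcbdbdcac'
  #10 SA[10]=15  'bbdcbdbdcac'
  #11 SA[11]=19  'bdbdcac'
  #12 SA[12]=21  'bdcac'
  #13 SA[13]=16  'bdcbdbdcac'
  #14 SA[14]=25  'c'
  #15 SA[15]=9  'caaaebbbdcbdbdcac'
  #16 SA[16]=23  'cac'
  #17 SA[17]=18  'cbdbdcac'
  #18 SA[18]=3  'cdadaecaaaebbbdcbdbdcac'
  #19 SA[19]=4  'dadaecaaaebbbdcbdbdcac'
  #20 SA[20]=6  'daecaaaebbbdcbdbdcac'
  #21 SA[21]=20  'dbdcac'
  #22 SA[22]=22  'dcac'
  #23 SA[23]=17  'dcbdbdcac'
  #24 SA[24]=13  'ebbbdcbdbdcac'
  #25 SA[25]=8  'ecaaaebbbdcbdbdcac'

SA = [10, 1, 11, 24, 2, 5, 12, 7, 0, 14, 15, 19, 21, 16, 25, 9, 23, 18, 3, 4, 6, 20, 22, 17, 13, 8]
[i] adj suffixes → lcp
  [1] 10/1 → 2 ('aa')
  [2] 1/11 → 2 ('aa')
  [3] 11/24 → 1 ('a')
  [4] 24/2 → 2 ('ac')
  [5] 2/5 → 1 ('a')
  [6] 5/12 → 1 ('a')
  [7] 12/7 → 2 ('ae')
  [8] 7/0 → 0 ('')
  [9] 0/14 → 1 ('b')
  [10] 14/15 → 2 ('bb')
  [11] 15/19 → 1 ('b')
  [12] 19/21 → 2 ('bd')
  [13] 21/16 → 3 ('bdc')
  [14] 16/25 → 0 ('')
  [15] 25/9 → 1 ('c')
  [16] 9/23 → 2 ('ca')
  [17] 23/18 → 1 ('c')
  [18] 18/3 → 1 ('c')
  [19] 3/4 → 0 ('')
  [20] 4/6 → 2 ('da')
  [21] 6/20 → 1 ('d')
  [22] 20/22 → 1 ('d')
  [23] 22/17 → 2 ('dc')
  [24] 17/13 → 0 ('')
  [25] 13/8 → 1 ('e')

n(n+1)/2 = 26·27/2 = 351
Σ LCP = 0 + 2 + 2 + 1 + 2 + 1 + 1 + 2 + 0 + 1 + 2 + 1 + 2 + 3 + 0 + 1 + 2 + 1 + 1 + 0 + 2 + 1 + 1 + 2 + 0 + 1 = 32
distinct = 351 − 32 = 319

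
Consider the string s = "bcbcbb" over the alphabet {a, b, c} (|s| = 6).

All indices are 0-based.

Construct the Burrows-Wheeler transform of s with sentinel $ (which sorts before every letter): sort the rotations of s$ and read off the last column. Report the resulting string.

rank  rotation last
    0  $bcbcbb  b
    1  b$bcbcb  b
    2  bb$bcbc  c
    3  bcbb$bc  c
    4  bcbcbb$  $
    5  cbb$bcb  b
    6  cbcbb$b  b

bbcc$bb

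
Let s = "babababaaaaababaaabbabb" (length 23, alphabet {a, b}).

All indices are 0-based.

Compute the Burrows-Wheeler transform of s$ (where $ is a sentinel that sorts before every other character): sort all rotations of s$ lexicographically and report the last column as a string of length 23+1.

bbaabaabbbabbabaaaaa$baa

rank  rotation                  last
    0  $babababaaaaababaaabbabb  b
    1  aaaaababaaabbabb$bababab  b
    2  aaaababaaabbabb$babababa  a
    3  aaababaaabbabb$babababaa  a
    4  aaabbabb$babababaaaaabab  b
    5  aababaaabbabb$babababaaa  a
    6  aabbabb$babababaaaaababa  a
    7  abaaaaababaaabbabb$babab  b
    8  abaaabbabb$babababaaaaab  b
    9  ababaaaaababaaabbabb$bab  b
   10  ababaaabbabb$babababaaaa  a
   11  abababaaaaababaaabbabb$b  b
   12  abb$babababaaaaababaaabb  b
   13  abbabb$babababaaaaababaa  a
   14  b$babababaaaaababaaabbab  b
   15  baaaaababaaabbabb$bababa  a
   16  baaabbabb$babababaaaaaba  a
   17  babaaaaababaaabbabb$baba  a
   18  babaaabbabb$babababaaaaa  a
   19  bababaaaaababaaabbabb$ba  a
   20  babababaaaaababaaabbabb$  $
   21  babb$babababaaaaababaaab  b
   22  bb$babababaaaaababaaabba  a
   23  bbabb$babababaaaaababaaa  a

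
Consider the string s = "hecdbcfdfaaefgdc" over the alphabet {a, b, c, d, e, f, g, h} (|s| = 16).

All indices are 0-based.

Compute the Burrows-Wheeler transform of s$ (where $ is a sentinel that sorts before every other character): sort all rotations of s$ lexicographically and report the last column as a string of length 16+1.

rank  rotation           last
    0  $hecdbcfdfaaefgdc  c
    1  aaefgdc$hecdbcfdf  f
    2  aefgdc$hecdbcfdfa  a
    3  bcfdfaaefgdc$hecd  d
    4  c$hecdbcfdfaaefgd  d
    5  cdbcfdfaaefgdc$he  e
    6  cfdfaaefgdc$hecdb  b
    7  dbcfdfaaefgdc$hec  c
    8  dc$hecdbcfdfaaefg  g
    9  dfaaefgdc$hecdbcf  f
   10  ecdbcfdfaaefgdc$h  h
   11  efgdc$hecdbcfdfaa  a
   12  faaefgdc$hecdbcfd  d
   13  fdfaaefgdc$hecdbc  c
   14  fgdc$hecdbcfdfaae  e
   15  gdc$hecdbcfdfaaef  f
   16  hecdbcfdfaaefgdc$  $

cfaddebcgfhadcef$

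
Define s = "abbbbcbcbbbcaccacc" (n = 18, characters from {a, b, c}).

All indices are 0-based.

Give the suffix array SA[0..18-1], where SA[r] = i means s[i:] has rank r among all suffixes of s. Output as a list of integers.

[0, 15, 12, 1, 8, 2, 9, 3, 10, 6, 4, 17, 14, 11, 7, 5, 16, 13]

rank→(start, suffix):
  0 → (0, 'abbbbcbcbbbcaccacc')
  1 → (15, 'acc')
  2 → (12, 'accacc')
  3 → (1, 'bbbbcbcbbbcaccacc')
  4 → (8, 'bbbcaccacc')
  5 → (2, 'bbbcbcbbbcaccacc')
  6 → (9, 'bbcaccacc')
  7 → (3, 'bbcbcbbbcaccacc')
  8 → (10, 'bcaccacc')
  9 → (6, 'bcbbbcaccacc')
  10 → (4, 'bcbcbbbcaccacc')
  11 → (17, 'c')
  12 → (14, 'cacc')
  13 → (11, 'caccacc')
  14 → (7, 'cbbbcaccacc')
  15 → (5, 'cbcbbbcaccacc')
  16 → (16, 'cc')
  17 → (13, 'ccacc')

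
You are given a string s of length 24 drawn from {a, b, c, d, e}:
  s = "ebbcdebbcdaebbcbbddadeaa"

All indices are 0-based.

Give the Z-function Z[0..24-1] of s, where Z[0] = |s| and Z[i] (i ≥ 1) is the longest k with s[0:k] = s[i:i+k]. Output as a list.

[24, 0, 0, 0, 0, 5, 0, 0, 0, 0, 0, 4, 0, 0, 0, 0, 0, 0, 0, 0, 0, 1, 0, 0]

Z[0]=24
i=1: i≥r, start 0; Z[1]=0
i=2: i≥r, start 0; Z[2]=0
i=3: i≥r, start 0; Z[3]=0
i=4: i≥r, start 0; Z[4]=0
i=5: i≥r, start 0; Z[5]=5 extend→box=[5,10)
i=6: min(r-i=4, Z[1]=0)=0; Z[6]=0
i=7: min(r-i=3, Z[2]=0)=0; Z[7]=0
i=8: min(r-i=2, Z[3]=0)=0; Z[8]=0
i=9: min(r-i=1, Z[4]=0)=0; Z[9]=0
i=10: i≥r, start 0; Z[10]=0
i=11: i≥r, start 0; Z[11]=4 extend→box=[11,15)
i=12: min(r-i=3, Z[1]=0)=0; Z[12]=0
i=13: min(r-i=2, Z[2]=0)=0; Z[13]=0
i=14: min(r-i=1, Z[3]=0)=0; Z[14]=0
i=15: i≥r, start 0; Z[15]=0
i=16: i≥r, start 0; Z[16]=0
i=17: i≥r, start 0; Z[17]=0
i=18: i≥r, start 0; Z[18]=0
i=19: i≥r, start 0; Z[19]=0
i=20: i≥r, start 0; Z[20]=0
i=21: i≥r, start 0; Z[21]=1 extend→box=[21,22)
i=22: i≥r, start 0; Z[22]=0
i=23: i≥r, start 0; Z[23]=0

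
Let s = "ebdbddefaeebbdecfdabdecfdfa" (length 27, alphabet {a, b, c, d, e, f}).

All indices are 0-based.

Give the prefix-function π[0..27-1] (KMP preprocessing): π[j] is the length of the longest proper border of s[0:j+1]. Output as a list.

π[0] = 0
j=1 s[j]='b': π[1]=0 (border '')
j=2 s[j]='d': π[2]=0 (border '')
j=3 s[j]='b': π[3]=0 (border '')
j=4 s[j]='d': π[4]=0 (border '')
j=5 s[j]='d': π[5]=0 (border '')
j=6 s[j]='e': π[6]=1 (border 'e')
j=7 s[j]='f': k: 1→0; π[7]=0 (border '')
j=8 s[j]='a': π[8]=0 (border '')
j=9 s[j]='e': π[9]=1 (border 'e')
j=10 s[j]='e': k: 1→0; π[10]=1 (border 'e')
j=11 s[j]='b': π[11]=2 (border 'eb')
j=12 s[j]='b': k: 2→0; π[12]=0 (border '')
j=13 s[j]='d': π[13]=0 (border '')
j=14 s[j]='e': π[14]=1 (border 'e')
j=15 s[j]='c': k: 1→0; π[15]=0 (border '')
j=16 s[j]='f': π[16]=0 (border '')
j=17 s[j]='d': π[17]=0 (border '')
j=18 s[j]='a': π[18]=0 (border '')
j=19 s[j]='b': π[19]=0 (border '')
j=20 s[j]='d': π[20]=0 (border '')
j=21 s[j]='e': π[21]=1 (border 'e')
j=22 s[j]='c': k: 1→0; π[22]=0 (border '')
j=23 s[j]='f': π[23]=0 (border '')
j=24 s[j]='d': π[24]=0 (border '')
j=25 s[j]='f': π[25]=0 (border '')
j=26 s[j]='a': π[26]=0 (border '')

[0, 0, 0, 0, 0, 0, 1, 0, 0, 1, 1, 2, 0, 0, 1, 0, 0, 0, 0, 0, 0, 1, 0, 0, 0, 0, 0]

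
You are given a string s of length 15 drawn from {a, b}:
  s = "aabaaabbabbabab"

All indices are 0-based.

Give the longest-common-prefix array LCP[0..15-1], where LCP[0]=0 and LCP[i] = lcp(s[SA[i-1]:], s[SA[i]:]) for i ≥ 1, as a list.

[0, 2, 3, 1, 2, 3, 2, 5, 0, 1, 2, 3, 3, 1, 4]

sorted suffixes:
  #0 SA[0]=3  'aaabbabbabab'
  #1 SA[1]=0  'aabaaabbabbabab'
  #2 SA[2]=4  'aabbabbabab'
  #3 SA[3]=13  'ab'
  #4 SA[4]=1  'abaaabbabbabab'
  #5 SA[5]=11  'abab'
  #6 SA[6]=8  'abbabab'
  #7 SA[7]=5  'abbabbabab'
  #8 SA[8]=14  'b'
  #9 SA[9]=2  'baaabbabbabab'
  #10 SA[10]=12  'bab'
  #11 SA[11]=10  'babab'
  #12 SA[12]=7  'babbabab'
  #13 SA[13]=9  'bbabab'
  #14 SA[14]=6  'bbabbabab'

SA = [3, 0, 4, 13, 1, 11, 8, 5, 14, 2, 12, 10, 7, 9, 6]
rank  pair      lcp
   1  s[3:],s[0:]  2  'aa'
   2  s[0:],s[4:]  3  'aab'
   3  s[4:],s[13:]  1  'a'
   4  s[13:],s[1:]  2  'ab'
   5  s[1:],s[11:]  3  'aba'
   6  s[11:],s[8:]  2  'ab'
   7  s[8:],s[5:]  5  'abbab'
   8  s[5:],s[14:]  0  ''
   9  s[14:],s[2:]  1  'b'
  10  s[2:],s[12:]  2  'ba'
  11  s[12:],s[10:]  3  'bab'
  12  s[10:],s[7:]  3  'bab'
  13  s[7:],s[9:]  1  'b'
  14  s[9:],s[6:]  4  'bbab'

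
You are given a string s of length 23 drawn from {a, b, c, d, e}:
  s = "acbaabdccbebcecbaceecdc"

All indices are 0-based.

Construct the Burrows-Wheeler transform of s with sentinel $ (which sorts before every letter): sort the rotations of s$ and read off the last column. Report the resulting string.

rank  rotation                  last
    0  $acbaabdccbebcecbaceecdc  c
    1  aabdccbebcecbaceecdc$acb  b
    2  abdccbebcecbaceecdc$acba  a
    3  acbaabdccbebcecbaceecdc$  $
    4  aceecdc$acbaabdccbebcecb  b
    5  baabdccbebcecbaceecdc$ac  c
    6  baceecdc$acbaabdccbebcec  c
    7  bcecbaceecdc$acbaabdccbe  e
    8  bdccbebcecbaceecdc$acbaa  a
    9  bebcecbaceecdc$acbaabdcc  c
   10  c$acbaabdccbebcecbaceecd  d
   11  cbaabdccbebcecbaceecdc$a  a
   12  cbaceecdc$acbaabdccbebce  e
   13  cbebcecbaceecdc$acbaabdc  c
   14  ccbebcecbaceecdc$acbaabd  d
   15  cdc$acbaabdccbebcecbacee  e
   16  cecbaceecdc$acbaabdccbeb  b
   17  ceecdc$acbaabdccbebcecba  a
   18  dc$acbaabdccbebcecbaceec  c
   19  dccbebcecbaceecdc$acbaab  b
   20  ebcecbaceecdc$acbaabdccb  b
   21  ecbaceecdc$acbaabdccbebc  c
   22  ecdc$acbaabdccbebcecbace  e
   23  eecdc$acbaabdccbebcecbac  c

cba$bcceacdaecdebacbbcec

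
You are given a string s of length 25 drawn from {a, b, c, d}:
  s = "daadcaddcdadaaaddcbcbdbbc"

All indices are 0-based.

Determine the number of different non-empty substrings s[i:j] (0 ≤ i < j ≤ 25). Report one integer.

287

sorted suffixes:
  #0 SA[0]=12  'aaaddcbcbdbbc'
  #1 SA[1]=1  'aadcaddcdadaaaddcbcbdbbc'
  #2 SA[2]=13  'aaddcbcbdbbc'
  #3 SA[3]=10  'adaaaddcbcbdbbc'
  #4 SA[4]=2  'adcaddcdadaaaddcbcbdbbc'
  #5 SA[5]=14  'addcbcbdbbc'
  #6 SA[6]=5  'addcdadaaaddcbcbdbbc'
  #7 SA[7]=22  'bbc'
  #8 SA[8]=23  'bc'
  #9 SA[9]=18  'bcbdbbc'
  #10 SA[10]=20  'bdbbc'
  #11 SA[11]=24  'c'
  #12 SA[12]=4  'caddcdadaaaddcbcbdbbc'
  #13 SA[13]=17  'cbcbdbbc'
  #14 SA[14]=19  'cbdbbc'
  #15 SA[15]=8  'cdadaaaddcbcbdbbc'
  #16 SA[16]=11  'daaaddcbcbdbbc'
  #17 SA[17]=0  'daadcaddcdadaaaddcbcbdbbc'
  #18 SA[18]=9  'dadaaaddcbcbdbbc'
  #19 SA[19]=21  'dbbc'
  #20 SA[20]=3  'dcaddcdadaaaddcbcbdbbc'
  #21 SA[21]=16  'dcbcbdbbc'
  #22 SA[22]=7  'dcdadaaaddcbcbdbbc'
  #23 SA[23]=15  'ddcbcbdbbc'
  #24 SA[24]=6  'ddcdadaaaddcbcbdbbc'

SA = [12, 1, 13, 10, 2, 14, 5, 22, 23, 18, 20, 24, 4, 17, 19, 8, 11, 0, 9, 21, 3, 16, 7, 15, 6]
i: (SA[i-1],SA[i]) lcp shared
  1: (12,1) 2 'aa'
  2: (1,13) 3 'aad'
  3: (13,10) 1 'a'
  4: (10,2) 2 'ad'
  5: (2,14) 2 'ad'
  6: (14,5) 4 'addc'
  7: (5,22) 0 ''
  8: (22,23) 1 'b'
  9: (23,18) 2 'bc'
  10: (18,20) 1 'b'
  11: (20,24) 0 ''
  12: (24,4) 1 'c'
  13: (4,17) 1 'c'
  14: (17,19) 2 'cb'
  15: (19,8) 1 'c'
  16: (8,11) 0 ''
  17: (11,0) 3 'daa'
  18: (0,9) 2 'da'
  19: (9,21) 1 'd'
  20: (21,3) 1 'd'
  21: (3,16) 2 'dc'
  22: (16,7) 2 'dc'
  23: (7,15) 1 'd'
  24: (15,6) 3 'ddc'

n(n+1)/2 = 25·26/2 = 325
Σ LCP = 0 + 2 + 3 + 1 + 2 + 2 + 4 + 0 + 1 + 2 + 1 + 0 + 1 + 1 + 2 + 1 + 0 + 3 + 2 + 1 + 1 + 2 + 2 + 1 + 3 = 38
distinct = 325 − 38 = 287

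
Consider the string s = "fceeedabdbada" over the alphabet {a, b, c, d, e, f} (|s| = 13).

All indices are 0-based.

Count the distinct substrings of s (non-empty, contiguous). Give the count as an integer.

rank→(start, suffix):
  0 → (12, 'a')
  1 → (6, 'abdbada')
  2 → (10, 'ada')
  3 → (9, 'bada')
  4 → (7, 'bdbada')
  5 → (1, 'ceeedabdbada')
  6 → (11, 'da')
  7 → (5, 'dabdbada')
  8 → (8, 'dbada')
  9 → (4, 'edabdbada')
  10 → (3, 'eedabdbada')
  11 → (2, 'eeedabdbada')
  12 → (0, 'fceeedabdbada')

SA = [12, 6, 10, 9, 7, 1, 11, 5, 8, 4, 3, 2, 0]
i: (SA[i-1],SA[i]) lcp shared
  1: (12,6) 1 'a'
  2: (6,10) 1 'a'
  3: (10,9) 0 ''
  4: (9,7) 1 'b'
  5: (7,1) 0 ''
  6: (1,11) 0 ''
  7: (11,5) 2 'da'
  8: (5,8) 1 'd'
  9: (8,4) 0 ''
  10: (4,3) 1 'e'
  11: (3,2) 2 'ee'
  12: (2,0) 0 ''

n(n+1)/2 = 13·14/2 = 91
Σ LCP = 0 + 1 + 1 + 0 + 1 + 0 + 0 + 2 + 1 + 0 + 1 + 2 + 0 = 9
distinct = 91 − 9 = 82

82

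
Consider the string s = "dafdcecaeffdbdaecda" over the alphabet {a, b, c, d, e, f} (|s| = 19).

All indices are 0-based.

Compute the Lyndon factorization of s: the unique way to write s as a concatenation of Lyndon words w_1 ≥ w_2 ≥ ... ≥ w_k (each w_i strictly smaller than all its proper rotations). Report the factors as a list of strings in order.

["d", "afdcec", "aeffdbd", "aecd", "a"]

emit factor 1: 'd' (i=0, period=1)
emit factor 2: 'afdcec' (i=1, period=6)
emit factor 3: 'aeffdbd' (i=7, period=7)
emit factor 4: 'aecd' (i=14, period=4)
emit factor 5: 'a' (i=18, period=1)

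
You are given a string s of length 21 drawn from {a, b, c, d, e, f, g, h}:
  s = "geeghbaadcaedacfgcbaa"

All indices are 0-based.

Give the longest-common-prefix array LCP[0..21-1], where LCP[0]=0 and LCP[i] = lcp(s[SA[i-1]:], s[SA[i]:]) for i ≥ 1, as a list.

[0, 1, 2, 1, 1, 1, 0, 3, 0, 1, 1, 0, 1, 0, 1, 1, 0, 0, 1, 1, 0]

sorted suffixes:
  #0 SA[0]=20  'a'
  #1 SA[1]=19  'aa'
  #2 SA[2]=6  'aadcaedacfgcbaa'
  #3 SA[3]=13  'acfgcbaa'
  #4 SA[4]=7  'adcaedacfgcbaa'
  #5 SA[5]=10  'aedacfgcbaa'
  #6 SA[6]=18  'baa'
  #7 SA[7]=5  'baadcaedacfgcbaa'
  #8 SA[8]=9  'caedacfgcbaa'
  #9 SA[9]=17  'cbaa'
  #10 SA[10]=14  'cfgcbaa'
  #11 SA[11]=12  'dacfgcbaa'
  #12 SA[12]=8  'dcaedacfgcbaa'
  #13 SA[13]=11  'edacfgcbaa'
  #14 SA[14]=1  'eeghbaadcaedacfgcbaa'
  #15 SA[15]=2  'eghbaadcaedacfgcbaa'
  #16 SA[16]=15  'fgcbaa'
  #17 SA[17]=16  'gcbaa'
  #18 SA[18]=0  'geeghbaadcaedacfgcbaa'
  #19 SA[19]=3  'ghbaadcaedacfgcbaa'
  #20 SA[20]=4  'hbaadcaedacfgcbaa'

SA = [20, 19, 6, 13, 7, 10, 18, 5, 9, 17, 14, 12, 8, 11, 1, 2, 15, 16, 0, 3, 4]
rank  pair      lcp
   1  s[20:],s[19:]  1  'a'
   2  s[19:],s[6:]  2  'aa'
   3  s[6:],s[13:]  1  'a'
   4  s[13:],s[7:]  1  'a'
   5  s[7:],s[10:]  1  'a'
   6  s[10:],s[18:]  0  ''
   7  s[18:],s[5:]  3  'baa'
   8  s[5:],s[9:]  0  ''
   9  s[9:],s[17:]  1  'c'
  10  s[17:],s[14:]  1  'c'
  11  s[14:],s[12:]  0  ''
  12  s[12:],s[8:]  1  'd'
  13  s[8:],s[11:]  0  ''
  14  s[11:],s[1:]  1  'e'
  15  s[1:],s[2:]  1  'e'
  16  s[2:],s[15:]  0  ''
  17  s[15:],s[16:]  0  ''
  18  s[16:],s[0:]  1  'g'
  19  s[0:],s[3:]  1  'g'
  20  s[3:],s[4:]  0  ''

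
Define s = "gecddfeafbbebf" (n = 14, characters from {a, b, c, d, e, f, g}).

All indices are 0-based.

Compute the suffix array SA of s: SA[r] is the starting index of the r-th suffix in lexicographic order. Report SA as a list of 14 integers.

[7, 9, 10, 12, 2, 3, 4, 6, 11, 1, 13, 8, 5, 0]

rank→(start, suffix):
  0 → (7, 'afbbebf')
  1 → (9, 'bbebf')
  2 → (10, 'bebf')
  3 → (12, 'bf')
  4 → (2, 'cddfeafbbebf')
  5 → (3, 'ddfeafbbebf')
  6 → (4, 'dfeafbbebf')
  7 → (6, 'eafbbebf')
  8 → (11, 'ebf')
  9 → (1, 'ecddfeafbbebf')
  10 → (13, 'f')
  11 → (8, 'fbbebf')
  12 → (5, 'feafbbebf')
  13 → (0, 'gecddfeafbbebf')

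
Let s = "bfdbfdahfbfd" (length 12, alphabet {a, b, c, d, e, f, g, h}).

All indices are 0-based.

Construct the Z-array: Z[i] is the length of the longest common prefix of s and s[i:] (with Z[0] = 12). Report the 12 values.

[12, 0, 0, 3, 0, 0, 0, 0, 0, 3, 0, 0]

Z[0]=12
i=1: outside box; Z[1]=0
i=2: outside box; Z[2]=0
i=3: outside box; Z[3]=3 scan→box=[3,6)
i=4: min(r-i=2, Z[1]=0)=0; Z[4]=0
i=5: min(r-i=1, Z[2]=0)=0; Z[5]=0
i=6: outside box; Z[6]=0
i=7: outside box; Z[7]=0
i=8: outside box; Z[8]=0
i=9: outside box; Z[9]=3 scan→box=[9,12)
i=10: min(r-i=2, Z[1]=0)=0; Z[10]=0
i=11: min(r-i=1, Z[2]=0)=0; Z[11]=0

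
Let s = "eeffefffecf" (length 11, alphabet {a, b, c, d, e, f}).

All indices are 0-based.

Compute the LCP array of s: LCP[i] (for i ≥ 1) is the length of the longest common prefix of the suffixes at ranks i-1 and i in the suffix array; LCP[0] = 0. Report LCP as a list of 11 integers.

[0, 0, 1, 1, 3, 0, 1, 2, 1, 3, 2]

rank→(start, suffix):
  0 → (9, 'cf')
  1 → (8, 'ecf')
  2 → (0, 'eeffefffecf')
  3 → (1, 'effefffecf')
  4 → (4, 'efffecf')
  5 → (10, 'f')
  6 → (7, 'fecf')
  7 → (3, 'fefffecf')
  8 → (6, 'ffecf')
  9 → (2, 'ffefffecf')
  10 → (5, 'fffecf')

SA = [9, 8, 0, 1, 4, 10, 7, 3, 6, 2, 5]
rank  pair      lcp
   1  s[9:],s[8:]  0  ''
   2  s[8:],s[0:]  1  'e'
   3  s[0:],s[1:]  1  'e'
   4  s[1:],s[4:]  3  'eff'
   5  s[4:],s[10:]  0  ''
   6  s[10:],s[7:]  1  'f'
   7  s[7:],s[3:]  2  'fe'
   8  s[3:],s[6:]  1  'f'
   9  s[6:],s[2:]  3  'ffe'
  10  s[2:],s[5:]  2  'ff'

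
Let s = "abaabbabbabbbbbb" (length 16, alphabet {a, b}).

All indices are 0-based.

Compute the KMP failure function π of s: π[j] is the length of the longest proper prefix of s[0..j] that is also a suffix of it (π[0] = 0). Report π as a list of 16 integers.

π[0] = 0
j=1 s[j]='b': π[1]=0 (border '')
j=2 s[j]='a': π[2]=1 (border 'a')
j=3 s[j]='a': k: 1→0; π[3]=1 (border 'a')
j=4 s[j]='b': π[4]=2 (border 'ab')
j=5 s[j]='b': k: 2→0; π[5]=0 (border '')
j=6 s[j]='a': π[6]=1 (border 'a')
j=7 s[j]='b': π[7]=2 (border 'ab')
j=8 s[j]='b': k: 2→0; π[8]=0 (border '')
j=9 s[j]='a': π[9]=1 (border 'a')
j=10 s[j]='b': π[10]=2 (border 'ab')
j=11 s[j]='b': k: 2→0; π[11]=0 (border '')
j=12 s[j]='b': π[12]=0 (border '')
j=13 s[j]='b': π[13]=0 (border '')
j=14 s[j]='b': π[14]=0 (border '')
j=15 s[j]='b': π[15]=0 (border '')

[0, 0, 1, 1, 2, 0, 1, 2, 0, 1, 2, 0, 0, 0, 0, 0]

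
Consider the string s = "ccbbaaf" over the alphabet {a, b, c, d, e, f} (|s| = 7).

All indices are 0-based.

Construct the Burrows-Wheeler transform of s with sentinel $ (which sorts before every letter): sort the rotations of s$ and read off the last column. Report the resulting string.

rank  rotation  last
    0  $ccbbaaf  f
    1  aaf$ccbb  b
    2  af$ccbba  a
    3  baaf$ccb  b
    4  bbaaf$cc  c
    5  cbbaaf$c  c
    6  ccbbaaf$  $
    7  f$ccbbaa  a

fbabcc$a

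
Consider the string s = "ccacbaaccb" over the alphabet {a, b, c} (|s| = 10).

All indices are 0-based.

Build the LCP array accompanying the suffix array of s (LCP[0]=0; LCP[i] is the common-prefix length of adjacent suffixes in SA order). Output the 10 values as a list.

sorted suffixes:
  #0 SA[0]=5  'aaccb'
  #1 SA[1]=2  'acbaaccb'
  #2 SA[2]=6  'accb'
  #3 SA[3]=9  'b'
  #4 SA[4]=4  'baaccb'
  #5 SA[5]=1  'cacbaaccb'
  #6 SA[6]=8  'cb'
  #7 SA[7]=3  'cbaaccb'
  #8 SA[8]=0  'ccacbaaccb'
  #9 SA[9]=7  'ccb'

SA = [5, 2, 6, 9, 4, 1, 8, 3, 0, 7]
rank  pair      lcp
   1  s[5:],s[2:]  1  'a'
   2  s[2:],s[6:]  2  'ac'
   3  s[6:],s[9:]  0  ''
   4  s[9:],s[4:]  1  'b'
   5  s[4:],s[1:]  0  ''
   6  s[1:],s[8:]  1  'c'
   7  s[8:],s[3:]  2  'cb'
   8  s[3:],s[0:]  1  'c'
   9  s[0:],s[7:]  2  'cc'

[0, 1, 2, 0, 1, 0, 1, 2, 1, 2]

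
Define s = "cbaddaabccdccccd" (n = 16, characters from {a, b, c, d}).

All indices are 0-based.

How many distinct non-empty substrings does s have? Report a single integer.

sorted suffixes:
  #0 SA[0]=5  'aabccdccccd'
  #1 SA[1]=6  'abccdccccd'
  #2 SA[2]=2  'addaabccdccccd'
  #3 SA[3]=1  'baddaabccdccccd'
  #4 SA[4]=7  'bccdccccd'
  #5 SA[5]=0  'cbaddaabccdccccd'
  #6 SA[6]=11  'ccccd'
  #7 SA[7]=12  'cccd'
  #8 SA[8]=13  'ccd'
  #9 SA[9]=8  'ccdccccd'
  #10 SA[10]=14  'cd'
  #11 SA[11]=9  'cdccccd'
  #12 SA[12]=15  'd'
  #13 SA[13]=4  'daabccdccccd'
  #14 SA[14]=10  'dccccd'
  #15 SA[15]=3  'ddaabccdccccd'

SA = [5, 6, 2, 1, 7, 0, 11, 12, 13, 8, 14, 9, 15, 4, 10, 3]
[i] adj suffixes → lcp
  [1] 5/6 → 1 ('a')
  [2] 6/2 → 1 ('a')
  [3] 2/1 → 0 ('')
  [4] 1/7 → 1 ('b')
  [5] 7/0 → 0 ('')
  [6] 0/11 → 1 ('c')
  [7] 11/12 → 3 ('ccc')
  [8] 12/13 → 2 ('cc')
  [9] 13/8 → 3 ('ccd')
  [10] 8/14 → 1 ('c')
  [11] 14/9 → 2 ('cd')
  [12] 9/15 → 0 ('')
  [13] 15/4 → 1 ('d')
  [14] 4/10 → 1 ('d')
  [15] 10/3 → 1 ('d')

n(n+1)/2 = 16·17/2 = 136
Σ LCP = 0 + 1 + 1 + 0 + 1 + 0 + 1 + 3 + 2 + 3 + 1 + 2 + 0 + 1 + 1 + 1 = 18
distinct = 136 − 18 = 118

118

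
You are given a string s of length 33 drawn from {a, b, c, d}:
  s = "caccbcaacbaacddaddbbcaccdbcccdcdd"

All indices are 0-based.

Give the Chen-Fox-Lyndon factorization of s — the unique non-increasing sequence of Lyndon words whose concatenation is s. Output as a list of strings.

["c", "accbc", "aacbaacddaddbbcaccdbcccdcdd"]

emit factor 1: 'c' (i=0, period=1)
emit factor 2: 'accbc' (i=1, period=5)
emit factor 3: 'aacbaacddaddbbcaccdbcccdcdd' (i=6, period=27)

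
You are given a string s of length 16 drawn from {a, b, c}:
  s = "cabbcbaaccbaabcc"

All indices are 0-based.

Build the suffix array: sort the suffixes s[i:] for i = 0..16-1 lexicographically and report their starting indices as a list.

[11, 6, 1, 12, 7, 10, 5, 2, 3, 13, 15, 0, 9, 4, 14, 8]

rank | idx | suffix
   0 |  11 | aabcc
   1 |   6 | aaccbaabcc
   2 |   1 | abbcbaaccbaabcc
   3 |  12 | abcc
   4 |   7 | accbaabcc
   5 |  10 | baabcc
   6 |   5 | baaccbaabcc
   7 |   2 | bbcbaaccbaabcc
   8 |   3 | bcbaaccbaabcc
   9 |  13 | bcc
  10 |  15 | c
  11 |   0 | cabbcbaaccbaabcc
  12 |   9 | cbaabcc
  13 |   4 | cbaaccbaabcc
  14 |  14 | cc
  15 |   8 | ccbaabcc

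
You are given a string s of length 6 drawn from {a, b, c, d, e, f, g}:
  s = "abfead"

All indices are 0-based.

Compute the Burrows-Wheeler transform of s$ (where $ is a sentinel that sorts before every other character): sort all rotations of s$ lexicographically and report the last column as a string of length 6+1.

d$eaafb

rank  rotation last
    0  $abfead  d
    1  abfead$  $
    2  ad$abfe  e
    3  bfead$a  a
    4  d$abfea  a
    5  ead$abf  f
    6  fead$ab  b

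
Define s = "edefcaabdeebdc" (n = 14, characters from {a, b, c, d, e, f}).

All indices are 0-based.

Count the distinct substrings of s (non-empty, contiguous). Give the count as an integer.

rank | idx | suffix
   0 |   5 | aabdeebdc
   1 |   6 | abdeebdc
   2 |  11 | bdc
   3 |   7 | bdeebdc
   4 |  13 | c
   5 |   4 | caabdeebdc
   6 |  12 | dc
   7 |   8 | deebdc
   8 |   1 | defcaabdeebdc
   9 |  10 | ebdc
  10 |   0 | edefcaabdeebdc
  11 |   9 | eebdc
  12 |   2 | efcaabdeebdc
  13 |   3 | fcaabdeebdc

SA = [5, 6, 11, 7, 13, 4, 12, 8, 1, 10, 0, 9, 2, 3]
rank  pair      lcp
   1  s[5:],s[6:]  1  'a'
   2  s[6:],s[11:]  0  ''
   3  s[11:],s[7:]  2  'bd'
   4  s[7:],s[13:]  0  ''
   5  s[13:],s[4:]  1  'c'
   6  s[4:],s[12:]  0  ''
   7  s[12:],s[8:]  1  'd'
   8  s[8:],s[1:]  2  'de'
   9  s[1:],s[10:]  0  ''
  10  s[10:],s[0:]  1  'e'
  11  s[0:],s[9:]  1  'e'
  12  s[9:],s[2:]  1  'e'
  13  s[2:],s[3:]  0  ''

n(n+1)/2 = 14·15/2 = 105
Σ LCP = 0 + 1 + 0 + 2 + 0 + 1 + 0 + 1 + 2 + 0 + 1 + 1 + 1 + 0 = 10
distinct = 105 − 10 = 95

95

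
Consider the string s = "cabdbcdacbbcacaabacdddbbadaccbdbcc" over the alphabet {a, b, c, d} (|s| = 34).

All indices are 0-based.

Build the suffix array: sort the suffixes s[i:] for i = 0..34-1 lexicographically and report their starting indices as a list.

rank | idx | suffix
   0 |  14 | aabacdddbbadaccbdbcc
   1 |  15 | abacdddbbadaccbdbcc
   2 |   1 | abdbcdacbbcacaabacdddbbadaccbdbcc
   3 |  12 | acaabacdddbbadaccbdbcc
   4 |   7 | acbbcacaabacdddbbadaccbdbcc
   5 |  26 | accbdbcc
   6 |  17 | acdddbbadaccbdbcc
   7 |  24 | adaccbdbcc
   8 |  16 | bacdddbbadaccbdbcc
   9 |  23 | badaccbdbcc
  10 |  22 | bbadaccbdbcc
  11 |   9 | bbcacaabacdddbbadaccbdbcc
  12 |  10 | bcacaabacdddbbadaccbdbcc
  13 |  31 | bcc
  14 |   4 | bcdacbbcacaabacdddbbadaccbdbcc
  15 |  29 | bdbcc
  16 |   2 | bdbcdacbbcacaabacdddbbadaccbdbcc
  17 |  33 | c
  18 |  13 | caabacdddbbadaccbdbcc
  19 |   0 | cabdbcdacbbcacaabacdddbbadaccbdbcc
  20 |  11 | cacaabacdddbbadaccbdbcc
  21 |   8 | cbbcacaabacdddbbadaccbdbcc
  22 |  28 | cbdbcc
  23 |  32 | cc
  24 |  27 | ccbdbcc
  25 |   5 | cdacbbcacaabacdddbbadaccbdbcc
  26 |  18 | cdddbbadaccbdbcc
  27 |   6 | dacbbcacaabacdddbbadaccbdbcc
  28 |  25 | daccbdbcc
  29 |  21 | dbbadaccbdbcc
  30 |  30 | dbcc
  31 |   3 | dbcdacbbcacaabacdddbbadaccbdbcc
  32 |  20 | ddbbadaccbdbcc
  33 |  19 | dddbbadaccbdbcc

[14, 15, 1, 12, 7, 26, 17, 24, 16, 23, 22, 9, 10, 31, 4, 29, 2, 33, 13, 0, 11, 8, 28, 32, 27, 5, 18, 6, 25, 21, 30, 3, 20, 19]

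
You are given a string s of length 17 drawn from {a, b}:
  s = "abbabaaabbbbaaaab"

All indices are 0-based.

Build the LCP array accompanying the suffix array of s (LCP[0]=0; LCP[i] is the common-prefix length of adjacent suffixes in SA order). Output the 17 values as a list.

rank | idx | suffix
   0 |  12 | aaaab
   1 |  13 | aaab
   2 |   5 | aaabbbbaaaab
   3 |  14 | aab
   4 |   6 | aabbbbaaaab
   5 |  15 | ab
   6 |   3 | abaaabbbbaaaab
   7 |   0 | abbabaaabbbbaaaab
   8 |   7 | abbbbaaaab
   9 |  16 | b
  10 |  11 | baaaab
  11 |   4 | baaabbbbaaaab
  12 |   2 | babaaabbbbaaaab
  13 |  10 | bbaaaab
  14 |   1 | bbabaaabbbbaaaab
  15 |   9 | bbbaaaab
  16 |   8 | bbbbaaaab

SA = [12, 13, 5, 14, 6, 15, 3, 0, 7, 16, 11, 4, 2, 10, 1, 9, 8]
rank  pair      lcp
   1  s[12:],s[13:]  3  'aaa'
   2  s[13:],s[5:]  4  'aaab'
   3  s[5:],s[14:]  2  'aa'
   4  s[14:],s[6:]  3  'aab'
   5  s[6:],s[15:]  1  'a'
   6  s[15:],s[3:]  2  'ab'
   7  s[3:],s[0:]  2  'ab'
   8  s[0:],s[7:]  3  'abb'
   9  s[7:],s[16:]  0  ''
  10  s[16:],s[11:]  1  'b'
  11  s[11:],s[4:]  4  'baaa'
  12  s[4:],s[2:]  2  'ba'
  13  s[2:],s[10:]  1  'b'
  14  s[10:],s[1:]  3  'bba'
  15  s[1:],s[9:]  2  'bb'
  16  s[9:],s[8:]  3  'bbb'

[0, 3, 4, 2, 3, 1, 2, 2, 3, 0, 1, 4, 2, 1, 3, 2, 3]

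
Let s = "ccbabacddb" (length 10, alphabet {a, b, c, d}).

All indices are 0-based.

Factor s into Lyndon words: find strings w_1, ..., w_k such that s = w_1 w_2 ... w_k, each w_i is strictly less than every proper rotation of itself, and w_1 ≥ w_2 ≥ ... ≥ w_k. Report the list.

["c", "c", "b", "abacddb"]

emit factor 1: 'c' (i=0, period=1)
emit factor 2: 'c' (i=1, period=1)
emit factor 3: 'b' (i=2, period=1)
emit factor 4: 'abacddb' (i=3, period=7)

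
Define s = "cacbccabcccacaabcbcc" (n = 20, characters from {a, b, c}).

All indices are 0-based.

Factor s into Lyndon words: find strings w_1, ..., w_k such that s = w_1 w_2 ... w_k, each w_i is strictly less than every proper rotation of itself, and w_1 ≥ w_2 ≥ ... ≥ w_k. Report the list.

["c", "acbcc", "abcccac", "aabcbcc"]

emit factor 1: 'c' (i=0, period=1)
emit factor 2: 'acbcc' (i=1, period=5)
emit factor 3: 'abcccac' (i=6, period=7)
emit factor 4: 'aabcbcc' (i=13, period=7)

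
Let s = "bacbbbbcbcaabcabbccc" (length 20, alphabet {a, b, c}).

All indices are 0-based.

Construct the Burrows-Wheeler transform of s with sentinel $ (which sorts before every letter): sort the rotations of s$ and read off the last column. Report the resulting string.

rank  rotation               last
    0  $bacbbbbcbcaabcabbccc  c
    1  aabcabbccc$bacbbbbcbc  c
    2  abbccc$bacbbbbcbcaabc  c
    3  abcabbccc$bacbbbbcbca  a
    4  acbbbbcbcaabcabbccc$b  b
    5  bacbbbbcbcaabcabbccc$  $
    6  bbbbcbcaabcabbccc$bac  c
    7  bbbcbcaabcabbccc$bacb  b
    8  bbcbcaabcabbccc$bacbb  b
    9  bbccc$bacbbbbcbcaabca  a
   10  bcaabcabbccc$bacbbbbc  c
   11  bcabbccc$bacbbbbcbcaa  a
   12  bcbcaabcabbccc$bacbbb  b
   13  bccc$bacbbbbcbcaabcab  b
   14  c$bacbbbbcbcaabcabbcc  c
   15  caabcabbccc$bacbbbbcb  b
   16  cabbccc$bacbbbbcbcaab  b
   17  cbbbbcbcaabcabbccc$ba  a
   18  cbcaabcabbccc$bacbbbb  b
   19  cc$bacbbbbcbcaabcabbc  c
   20  ccc$bacbbbbcbcaabcabb  b

cccab$cbbacabbcbbabcb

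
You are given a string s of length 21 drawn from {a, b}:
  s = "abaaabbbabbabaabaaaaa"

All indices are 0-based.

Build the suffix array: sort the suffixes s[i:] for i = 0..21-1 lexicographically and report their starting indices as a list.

rank→(start, suffix):
  0 → (20, 'a')
  1 → (19, 'aa')
  2 → (18, 'aaa')
  3 → (17, 'aaaa')
  4 → (16, 'aaaaa')
  5 → (2, 'aaabbbabbabaabaaaaa')
  6 → (13, 'aabaaaaa')
  7 → (3, 'aabbbabbabaabaaaaa')
  8 → (14, 'abaaaaa')
  9 → (0, 'abaaabbbabbabaabaaaaa')
  10 → (11, 'abaabaaaaa')
  11 → (8, 'abbabaabaaaaa')
  12 → (4, 'abbbabbabaabaaaaa')
  13 → (15, 'baaaaa')
  14 → (1, 'baaabbbabbabaabaaaaa')
  15 → (12, 'baabaaaaa')
  16 → (10, 'babaabaaaaa')
  17 → (7, 'babbabaabaaaaa')
  18 → (9, 'bbabaabaaaaa')
  19 → (6, 'bbabbabaabaaaaa')
  20 → (5, 'bbbabbabaabaaaaa')

[20, 19, 18, 17, 16, 2, 13, 3, 14, 0, 11, 8, 4, 15, 1, 12, 10, 7, 9, 6, 5]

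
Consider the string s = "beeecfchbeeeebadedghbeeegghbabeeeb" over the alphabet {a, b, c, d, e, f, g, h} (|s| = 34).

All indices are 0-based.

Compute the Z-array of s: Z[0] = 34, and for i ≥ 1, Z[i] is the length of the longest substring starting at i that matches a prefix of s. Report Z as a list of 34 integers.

[34, 0, 0, 0, 0, 0, 0, 0, 4, 0, 0, 0, 0, 1, 0, 0, 0, 0, 0, 0, 4, 0, 0, 0, 0, 0, 0, 1, 0, 4, 0, 0, 0, 1]

Z[0]=34
i=1: outside box; Z[1]=0
i=2: outside box; Z[2]=0
i=3: outside box; Z[3]=0
i=4: outside box; Z[4]=0
i=5: outside box; Z[5]=0
i=6: outside box; Z[6]=0
i=7: outside box; Z[7]=0
i=8: outside box; Z[8]=4 scan→box=[8,12)
i=9: min(r-i=3, Z[1]=0)=0; Z[9]=0
i=10: min(r-i=2, Z[2]=0)=0; Z[10]=0
i=11: min(r-i=1, Z[3]=0)=0; Z[11]=0
i=12: outside box; Z[12]=0
i=13: outside box; Z[13]=1 scan→box=[13,14)
i=14: outside box; Z[14]=0
i=15: outside box; Z[15]=0
i=16: outside box; Z[16]=0
i=17: outside box; Z[17]=0
i=18: outside box; Z[18]=0
i=19: outside box; Z[19]=0
i=20: outside box; Z[20]=4 scan→box=[20,24)
i=21: min(r-i=3, Z[1]=0)=0; Z[21]=0
i=22: min(r-i=2, Z[2]=0)=0; Z[22]=0
i=23: min(r-i=1, Z[3]=0)=0; Z[23]=0
i=24: outside box; Z[24]=0
i=25: outside box; Z[25]=0
i=26: outside box; Z[26]=0
i=27: outside box; Z[27]=1 scan→box=[27,28)
i=28: outside box; Z[28]=0
i=29: outside box; Z[29]=4 scan→box=[29,33)
i=30: min(r-i=3, Z[1]=0)=0; Z[30]=0
i=31: min(r-i=2, Z[2]=0)=0; Z[31]=0
i=32: min(r-i=1, Z[3]=0)=0; Z[32]=0
i=33: outside box; Z[33]=1 scan→box=[33,34)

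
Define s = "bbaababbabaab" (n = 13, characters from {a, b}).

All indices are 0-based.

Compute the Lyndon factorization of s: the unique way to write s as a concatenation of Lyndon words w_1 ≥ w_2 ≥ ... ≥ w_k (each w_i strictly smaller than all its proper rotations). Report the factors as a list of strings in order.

emit factor 1: 'b' (i=0, period=1)
emit factor 2: 'b' (i=1, period=1)
emit factor 3: 'aababbab' (i=2, period=8)
emit factor 4: 'aab' (i=10, period=3)

["b", "b", "aababbab", "aab"]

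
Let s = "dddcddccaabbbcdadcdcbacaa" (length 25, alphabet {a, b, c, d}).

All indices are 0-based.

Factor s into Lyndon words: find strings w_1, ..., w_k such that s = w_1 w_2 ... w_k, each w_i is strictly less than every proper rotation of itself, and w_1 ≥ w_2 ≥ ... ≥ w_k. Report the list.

emit factor 1: 'd' (i=0, period=1)
emit factor 2: 'd' (i=1, period=1)
emit factor 3: 'd' (i=2, period=1)
emit factor 4: 'cdd' (i=3, period=3)
emit factor 5: 'c' (i=6, period=1)
emit factor 6: 'c' (i=7, period=1)
emit factor 7: 'aabbbcdadcdcbac' (i=8, period=15)
emit factor 8: 'a' (i=23, period=1)
emit factor 9: 'a' (i=24, period=1)

["d", "d", "d", "cdd", "c", "c", "aabbbcdadcdcbac", "a", "a"]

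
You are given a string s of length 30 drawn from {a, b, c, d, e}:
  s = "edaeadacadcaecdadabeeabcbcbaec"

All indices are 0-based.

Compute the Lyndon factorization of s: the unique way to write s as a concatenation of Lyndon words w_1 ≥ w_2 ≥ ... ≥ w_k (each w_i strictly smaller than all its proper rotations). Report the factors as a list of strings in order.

["e", "d", "ae", "ad", "acadcaecdad", "abee", "abcbcbaec"]

emit factor 1: 'e' (i=0, period=1)
emit factor 2: 'd' (i=1, period=1)
emit factor 3: 'ae' (i=2, period=2)
emit factor 4: 'ad' (i=4, period=2)
emit factor 5: 'acadcaecdad' (i=6, period=11)
emit factor 6: 'abee' (i=17, period=4)
emit factor 7: 'abcbcbaec' (i=21, period=9)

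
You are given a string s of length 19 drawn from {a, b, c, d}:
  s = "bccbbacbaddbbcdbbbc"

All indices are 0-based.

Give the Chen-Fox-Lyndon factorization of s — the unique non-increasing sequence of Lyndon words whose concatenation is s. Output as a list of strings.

["bcc", "b", "b", "acbaddbbcdbbbc"]

emit factor 1: 'bcc' (i=0, period=3)
emit factor 2: 'b' (i=3, period=1)
emit factor 3: 'b' (i=4, period=1)
emit factor 4: 'acbaddbbcdbbbc' (i=5, period=14)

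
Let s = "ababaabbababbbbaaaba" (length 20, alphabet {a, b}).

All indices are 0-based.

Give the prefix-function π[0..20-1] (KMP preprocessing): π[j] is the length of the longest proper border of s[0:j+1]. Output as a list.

[0, 0, 1, 2, 3, 1, 2, 0, 1, 2, 3, 4, 0, 0, 0, 1, 1, 1, 2, 3]

π[0] = 0
j=1 s[j]='b': π[1]=0 (border '')
j=2 s[j]='a': π[2]=1 (border 'a')
j=3 s[j]='b': π[3]=2 (border 'ab')
j=4 s[j]='a': π[4]=3 (border 'aba')
j=5 s[j]='a': k: 3→1→0; π[5]=1 (border 'a')
j=6 s[j]='b': π[6]=2 (border 'ab')
j=7 s[j]='b': k: 2→0; π[7]=0 (border '')
j=8 s[j]='a': π[8]=1 (border 'a')
j=9 s[j]='b': π[9]=2 (border 'ab')
j=10 s[j]='a': π[10]=3 (border 'aba')
j=11 s[j]='b': π[11]=4 (border 'abab')
j=12 s[j]='b': k: 4→2→0; π[12]=0 (border '')
j=13 s[j]='b': π[13]=0 (border '')
j=14 s[j]='b': π[14]=0 (border '')
j=15 s[j]='a': π[15]=1 (border 'a')
j=16 s[j]='a': k: 1→0; π[16]=1 (border 'a')
j=17 s[j]='a': k: 1→0; π[17]=1 (border 'a')
j=18 s[j]='b': π[18]=2 (border 'ab')
j=19 s[j]='a': π[19]=3 (border 'aba')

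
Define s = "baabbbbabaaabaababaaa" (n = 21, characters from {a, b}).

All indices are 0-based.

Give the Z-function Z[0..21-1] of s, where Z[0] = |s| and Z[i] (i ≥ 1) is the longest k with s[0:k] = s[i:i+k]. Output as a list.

Z[0]=21
i=1: outside box; Z[1]=0
i=2: outside box; Z[2]=0
i=3: outside box; Z[3]=1 scan→box=[3,4)
i=4: outside box; Z[4]=1 scan→box=[4,5)
i=5: outside box; Z[5]=1 scan→box=[5,6)
i=6: outside box; Z[6]=2 scan→box=[6,8)
i=7: min(r-i=1, Z[1]=0)=0; Z[7]=0
i=8: outside box; Z[8]=3 scan→box=[8,11)
i=9: min(r-i=2, Z[1]=0)=0; Z[9]=0
i=10: min(r-i=1, Z[2]=0)=0; Z[10]=0
i=11: outside box; Z[11]=0
i=12: outside box; Z[12]=4 scan→box=[12,16)
i=13: min(r-i=3, Z[1]=0)=0; Z[13]=0
i=14: min(r-i=2, Z[2]=0)=0; Z[14]=0
i=15: min(r-i=1, Z[3]=1)=1; Z[15]=2 scan→box=[15,17)
i=16: min(r-i=1, Z[1]=0)=0; Z[16]=0
i=17: outside box; Z[17]=3 scan→box=[17,20)
i=18: min(r-i=2, Z[1]=0)=0; Z[18]=0
i=19: min(r-i=1, Z[2]=0)=0; Z[19]=0
i=20: outside box; Z[20]=0

[21, 0, 0, 1, 1, 1, 2, 0, 3, 0, 0, 0, 4, 0, 0, 2, 0, 3, 0, 0, 0]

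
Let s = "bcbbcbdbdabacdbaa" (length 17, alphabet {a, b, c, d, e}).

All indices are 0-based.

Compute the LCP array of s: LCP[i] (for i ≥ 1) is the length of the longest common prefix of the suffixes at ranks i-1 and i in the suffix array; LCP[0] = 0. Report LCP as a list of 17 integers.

[0, 1, 1, 1, 0, 2, 1, 1, 3, 1, 2, 0, 2, 1, 0, 1, 2]

rank | idx | suffix
   0 |  16 | a
   1 |  15 | aa
   2 |   9 | abacdbaa
   3 |  11 | acdbaa
   4 |  14 | baa
   5 |  10 | bacdbaa
   6 |   2 | bbcbdbdabacdbaa
   7 |   0 | bcbbcbdbdabacdbaa
   8 |   3 | bcbdbdabacdbaa
   9 |   7 | bdabacdbaa
  10 |   5 | bdbdabacdbaa
  11 |   1 | cbbcbdbdabacdbaa
  12 |   4 | cbdbdabacdbaa
  13 |  12 | cdbaa
  14 |   8 | dabacdbaa
  15 |  13 | dbaa
  16 |   6 | dbdabacdbaa

SA = [16, 15, 9, 11, 14, 10, 2, 0, 3, 7, 5, 1, 4, 12, 8, 13, 6]
rank  pair      lcp
   1  s[16:],s[15:]  1  'a'
   2  s[15:],s[9:]  1  'a'
   3  s[9:],s[11:]  1  'a'
   4  s[11:],s[14:]  0  ''
   5  s[14:],s[10:]  2  'ba'
   6  s[10:],s[2:]  1  'b'
   7  s[2:],s[0:]  1  'b'
   8  s[0:],s[3:]  3  'bcb'
   9  s[3:],s[7:]  1  'b'
  10  s[7:],s[5:]  2  'bd'
  11  s[5:],s[1:]  0  ''
  12  s[1:],s[4:]  2  'cb'
  13  s[4:],s[12:]  1  'c'
  14  s[12:],s[8:]  0  ''
  15  s[8:],s[13:]  1  'd'
  16  s[13:],s[6:]  2  'db'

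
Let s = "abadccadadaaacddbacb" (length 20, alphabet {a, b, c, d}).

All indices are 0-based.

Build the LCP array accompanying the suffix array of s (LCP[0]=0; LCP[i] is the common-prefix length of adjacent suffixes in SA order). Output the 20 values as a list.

[0, 2, 1, 1, 2, 1, 3, 2, 0, 1, 2, 0, 1, 1, 1, 0, 2, 1, 1, 1]

sorted suffixes:
  #0 SA[0]=10  'aaacddbacb'
  #1 SA[1]=11  'aacddbacb'
  #2 SA[2]=0  'abadccadadaaacddbacb'
  #3 SA[3]=17  'acb'
  #4 SA[4]=12  'acddbacb'
  #5 SA[5]=8  'adaaacddbacb'
  #6 SA[6]=6  'adadaaacddbacb'
  #7 SA[7]=2  'adccadadaaacddbacb'
  #8 SA[8]=19  'b'
  #9 SA[9]=16  'bacb'
  #10 SA[10]=1  'badccadadaaacddbacb'
  #11 SA[11]=5  'cadadaaacddbacb'
  #12 SA[12]=18  'cb'
  #13 SA[13]=4  'ccadadaaacddbacb'
  #14 SA[14]=13  'cddbacb'
  #15 SA[15]=9  'daaacddbacb'
  #16 SA[16]=7  'dadaaacddbacb'
  #17 SA[17]=15  'dbacb'
  #18 SA[18]=3  'dccadadaaacddbacb'
  #19 SA[19]=14  'ddbacb'

SA = [10, 11, 0, 17, 12, 8, 6, 2, 19, 16, 1, 5, 18, 4, 13, 9, 7, 15, 3, 14]
rank  pair      lcp
   1  s[10:],s[11:]  2  'aa'
   2  s[11:],s[0:]  1  'a'
   3  s[0:],s[17:]  1  'a'
   4  s[17:],s[12:]  2  'ac'
   5  s[12:],s[8:]  1  'a'
   6  s[8:],s[6:]  3  'ada'
   7  s[6:],s[2:]  2  'ad'
   8  s[2:],s[19:]  0  ''
   9  s[19:],s[16:]  1  'b'
  10  s[16:],s[1:]  2  'ba'
  11  s[1:],s[5:]  0  ''
  12  s[5:],s[18:]  1  'c'
  13  s[18:],s[4:]  1  'c'
  14  s[4:],s[13:]  1  'c'
  15  s[13:],s[9:]  0  ''
  16  s[9:],s[7:]  2  'da'
  17  s[7:],s[15:]  1  'd'
  18  s[15:],s[3:]  1  'd'
  19  s[3:],s[14:]  1  'd'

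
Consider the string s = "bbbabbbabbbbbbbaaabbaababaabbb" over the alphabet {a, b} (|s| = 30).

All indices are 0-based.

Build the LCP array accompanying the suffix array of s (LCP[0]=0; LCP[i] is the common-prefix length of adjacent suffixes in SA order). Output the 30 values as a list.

rank | idx | suffix
   0 |  15 | aaabbaababaabbb
   1 |  20 | aababaabbb
   2 |  16 | aabbaababaabbb
   3 |  25 | aabbb
   4 |  23 | abaabbb
   5 |  21 | ababaabbb
   6 |  17 | abbaababaabbb
   7 |  26 | abbb
   8 |   3 | abbbabbbbbbbaaabbaababaabbb
   9 |   7 | abbbbbbbaaabbaababaabbb
  10 |  29 | b
  11 |  14 | baaabbaababaabbb
  12 |  19 | baababaabbb
  13 |  24 | baabbb
  14 |  22 | babaabbb
  15 |   2 | babbbabbbbbbbaaabbaababaabbb
  16 |   6 | babbbbbbbaaabbaababaabbb
  17 |  28 | bb
  18 |  13 | bbaaabbaababaabbb
  19 |  18 | bbaababaabbb
  20 |   1 | bbabbbabbbbbbbaaabbaababaabbb
  21 |   5 | bbabbbbbbbaaabbaababaabbb
  22 |  27 | bbb
  23 |  12 | bbbaaabbaababaabbb
  24 |   0 | bbbabbbabbbbbbbaaabbaababaabbb
  25 |   4 | bbbabbbbbbbaaabbaababaabbb
  26 |  11 | bbbbaaabbaababaabbb
  27 |  10 | bbbbbaaabbaababaabbb
  28 |   9 | bbbbbbaaabbaababaabbb
  29 |   8 | bbbbbbbaaabbaababaabbb

SA = [15, 20, 16, 25, 23, 21, 17, 26, 3, 7, 29, 14, 19, 24, 22, 2, 6, 28, 13, 18, 1, 5, 27, 12, 0, 4, 11, 10, 9, 8]
rank  pair      lcp
   1  s[15:],s[20:]  2  'aa'
   2  s[20:],s[16:]  3  'aab'
   3  s[16:],s[25:]  4  'aabb'
   4  s[25:],s[23:]  1  'a'
   5  s[23:],s[21:]  3  'aba'
   6  s[21:],s[17:]  2  'ab'
   7  s[17:],s[26:]  3  'abb'
   8  s[26:],s[3:]  4  'abbb'
   9  s[3:],s[7:]  4  'abbb'
  10  s[7:],s[29:]  0  ''
  11  s[29:],s[14:]  1  'b'
  12  s[14:],s[19:]  3  'baa'
  13  s[19:],s[24:]  4  'baab'
  14  s[24:],s[22:]  2  'ba'
  15  s[22:],s[2:]  3  'bab'
  16  s[2:],s[6:]  5  'babbb'
  17  s[6:],s[28:]  1  'b'
  18  s[28:],s[13:]  2  'bb'
  19  s[13:],s[18:]  4  'bbaa'
  20  s[18:],s[1:]  3  'bba'
  21  s[1:],s[5:]  6  'bbabbb'
  22  s[5:],s[27:]  2  'bb'
  23  s[27:],s[12:]  3  'bbb'
  24  s[12:],s[0:]  4  'bbba'
  25  s[0:],s[4:]  7  'bbbabbb'
  26  s[4:],s[11:]  3  'bbb'
  27  s[11:],s[10:]  4  'bbbb'
  28  s[10:],s[9:]  5  'bbbbb'
  29  s[9:],s[8:]  6  'bbbbbb'

[0, 2, 3, 4, 1, 3, 2, 3, 4, 4, 0, 1, 3, 4, 2, 3, 5, 1, 2, 4, 3, 6, 2, 3, 4, 7, 3, 4, 5, 6]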